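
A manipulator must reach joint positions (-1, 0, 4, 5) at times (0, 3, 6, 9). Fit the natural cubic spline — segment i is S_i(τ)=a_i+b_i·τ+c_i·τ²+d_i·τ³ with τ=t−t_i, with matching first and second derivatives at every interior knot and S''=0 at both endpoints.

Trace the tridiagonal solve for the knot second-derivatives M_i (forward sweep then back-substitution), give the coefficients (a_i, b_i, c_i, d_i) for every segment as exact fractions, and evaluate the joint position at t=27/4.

  seg 0: a=-1 b=0 c=0 d=1/27
  seg 1: a=0 b=1 c=1/3 d=-2/27
  seg 2: a=4 b=1 c=-1/3 d=1/27
S(27/4) = 293/64

Δ: Δ0=1/3, Δ1=4/3, Δ2=1/3
row 1: diag=12, rhs=6; c'=1/4, d'=1/2
row 2: denom=12−3·1/4=45/4; d'=(-6−3·1/2)/(45/4)=-2/3
back: M2=-2/3
back: M1=1/2−1/4·-2/3=2/3
M: M0=0, M1=2/3, M2=-2/3, M3=0
seg 0: a=-1, c=M0/2=0, d=(M1−M0)/(6·3)=1/27, b=Δ0−h0·(2M0+M1)/6=0
seg 1: a=0, c=M1/2=1/3, d=(M2−M1)/(6·3)=-2/27, b=Δ1−h1·(2M1+M2)/6=1
seg 2: a=4, c=M2/2=-1/3, d=(M3−M2)/(6·3)=1/27, b=Δ2−h2·(2M2+M3)/6=1
t_q=27/4 → seg 2, τ=3/4; S=4+1·τ+-1/3·τ²+1/27·τ³=293/64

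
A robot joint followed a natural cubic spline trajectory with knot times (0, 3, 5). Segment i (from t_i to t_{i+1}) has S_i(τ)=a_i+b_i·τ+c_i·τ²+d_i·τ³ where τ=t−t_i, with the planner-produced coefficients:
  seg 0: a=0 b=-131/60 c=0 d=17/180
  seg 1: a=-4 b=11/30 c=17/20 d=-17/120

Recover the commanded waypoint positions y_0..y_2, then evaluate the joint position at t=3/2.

y_0 = S_0(0) = a_0 = 0
y_1 = S_1(0) = a_1 = -4
y_2 = S_1(2) = -1
t_q=3/2 is in segment 0 (τ=3/2); S_0(τ)=-473/160

y_0=0 y_1=-4 y_2=-1
S(3/2) = -473/160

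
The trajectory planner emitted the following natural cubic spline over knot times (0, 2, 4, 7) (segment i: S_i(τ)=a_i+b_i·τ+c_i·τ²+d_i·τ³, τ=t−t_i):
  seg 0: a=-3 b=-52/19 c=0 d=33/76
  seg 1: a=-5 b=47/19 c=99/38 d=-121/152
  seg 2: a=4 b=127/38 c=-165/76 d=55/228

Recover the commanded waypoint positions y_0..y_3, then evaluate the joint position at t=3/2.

y_0=-3 y_1=-5 y_2=4 y_3=1
S(3/2) = -3429/608

y_0 = S_0(0) = a_0 = -3
y_1 = S_1(0) = a_1 = -5
y_2 = S_2(0) = a_2 = 4
y_3 = S_2(3) = 1
t_q=3/2 is in segment 0 (τ=3/2); S_0(τ)=-3429/608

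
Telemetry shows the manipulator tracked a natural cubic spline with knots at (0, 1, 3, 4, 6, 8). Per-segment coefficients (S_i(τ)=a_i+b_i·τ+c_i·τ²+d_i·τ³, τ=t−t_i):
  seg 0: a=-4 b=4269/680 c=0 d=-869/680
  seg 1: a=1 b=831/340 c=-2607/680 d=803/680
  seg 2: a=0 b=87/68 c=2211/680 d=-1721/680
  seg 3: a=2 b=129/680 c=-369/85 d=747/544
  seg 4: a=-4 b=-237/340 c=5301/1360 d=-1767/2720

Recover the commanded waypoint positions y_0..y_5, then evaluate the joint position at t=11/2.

y_0=-4 y_1=1 y_2=0 y_3=2 y_4=-4 y_5=5
S(11/2) = -61987/21760

y_0 = S_0(0) = a_0 = -4
y_1 = S_1(0) = a_1 = 1
y_2 = S_2(0) = a_2 = 0
y_3 = S_3(0) = a_3 = 2
y_4 = S_4(0) = a_4 = -4
y_5 = S_4(2) = 5
t_q=11/2 is in segment 3 (τ=3/2); S_3(τ)=-61987/21760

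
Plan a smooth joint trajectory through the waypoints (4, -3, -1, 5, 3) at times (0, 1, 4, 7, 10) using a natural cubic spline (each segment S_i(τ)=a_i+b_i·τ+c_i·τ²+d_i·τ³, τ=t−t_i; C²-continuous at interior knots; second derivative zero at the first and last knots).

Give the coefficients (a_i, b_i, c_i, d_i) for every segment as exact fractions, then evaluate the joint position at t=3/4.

  seg 0: a=4 b=-863/108 c=0 d=107/108
  seg 1: a=-3 b=-271/54 c=107/36 d=-349/972
  seg 2: a=-1 b=337/108 c=-7/27 d=-37/972
  seg 3: a=5 b=29/54 c=-65/108 d=65/972
S(3/4) = -3629/2304

Δ: Δ0=-7, Δ1=2/3, Δ2=2, Δ3=-2/3
row 1: diag=8, rhs=46; c'=3/8, d'=23/4
row 2: denom=12−3·3/8=87/8; d'=(8−3·23/4)/(87/8)=-74/87
row 3: denom=12−3·8/29=324/29; d'=(-16−3·-74/87)/(324/29)=-65/54
back: M3=-65/54
back: M2=-74/87−8/29·-65/54=-14/27
back: M1=23/4−3/8·-14/27=107/18
M: M0=0, M1=107/18, M2=-14/27, M3=-65/54, M4=0
seg 0: a=4, c=M0/2=0, d=(M1−M0)/(6·1)=107/108, b=Δ0−h0·(2M0+M1)/6=-863/108
seg 1: a=-3, c=M1/2=107/36, d=(M2−M1)/(6·3)=-349/972, b=Δ1−h1·(2M1+M2)/6=-271/54
seg 2: a=-1, c=M2/2=-7/27, d=(M3−M2)/(6·3)=-37/972, b=Δ2−h2·(2M2+M3)/6=337/108
seg 3: a=5, c=M3/2=-65/108, d=(M4−M3)/(6·3)=65/972, b=Δ3−h3·(2M3+M4)/6=29/54
t_q=3/4 → seg 0, τ=3/4; S=4+-863/108·τ+0·τ²+107/108·τ³=-3629/2304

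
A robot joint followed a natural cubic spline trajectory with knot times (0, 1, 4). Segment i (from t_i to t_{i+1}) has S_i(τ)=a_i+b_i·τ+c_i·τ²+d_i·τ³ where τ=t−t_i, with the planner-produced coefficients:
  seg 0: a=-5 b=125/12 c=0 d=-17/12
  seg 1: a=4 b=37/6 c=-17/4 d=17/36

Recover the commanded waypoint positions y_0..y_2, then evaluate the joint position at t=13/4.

y_0=-5 y_1=4 y_2=-3
S(13/4) = 445/256

y_0 = S_0(0) = a_0 = -5
y_1 = S_1(0) = a_1 = 4
y_2 = S_1(3) = -3
t_q=13/4 is in segment 1 (τ=9/4); S_1(τ)=445/256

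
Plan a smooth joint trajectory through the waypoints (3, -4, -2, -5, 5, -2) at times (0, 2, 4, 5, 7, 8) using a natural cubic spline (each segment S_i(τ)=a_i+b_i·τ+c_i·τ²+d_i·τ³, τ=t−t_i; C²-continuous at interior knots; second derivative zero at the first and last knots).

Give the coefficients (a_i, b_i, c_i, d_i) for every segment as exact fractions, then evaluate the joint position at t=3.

Δ: Δ0=-7/2, Δ1=1, Δ2=-3, Δ3=5, Δ4=-7
row 1: diag=8, rhs=27; c'=1/4, d'=27/8
row 2: denom=6−2·1/4=11/2; d'=(-24−2·27/8)/(11/2)=-123/22
row 3: denom=6−1·2/11=64/11; d'=(48−1·-123/22)/(64/11)=1179/128
row 4: denom=6−2·11/32=85/16; d'=(-72−2·1179/128)/(85/16)=-5787/340
back: M4=-5787/340
back: M3=1179/128−11/32·-5787/340=5121/340
back: M2=-123/22−2/11·5121/340=-708/85
back: M1=27/8−1/4·-708/85=3711/680
M: M0=0, M1=3711/680, M2=-708/85, M3=5121/340, M4=-5787/340, M5=0
seg 0: a=3, c=M0/2=0, d=(M1−M0)/(6·2)=1237/2720, b=Δ0−h0·(2M0+M1)/6=-3617/680
seg 1: a=-4, c=M1/2=3711/1360, d=(M2−M1)/(6·2)=-625/544, b=Δ1−h1·(2M1+M2)/6=47/340
seg 2: a=-2, c=M2/2=-354/85, d=(M3−M2)/(6·1)=2651/680, b=Δ2−h2·(2M2+M3)/6=-1859/680
seg 3: a=-5, c=M3/2=5121/680, d=(M4−M3)/(6·2)=-909/340, b=Δ3−h3·(2M3+M4)/6=43/68
seg 4: a=5, c=M4/2=-5787/680, d=(M5−M4)/(6·1)=1929/680, b=Δ4−h4·(2M4+M5)/6=-451/340
t_q=3 → seg 1, τ=1; S=-4+47/340·τ+3711/1360·τ²+-625/544·τ³=-6207/2720

  seg 0: a=3 b=-3617/680 c=0 d=1237/2720
  seg 1: a=-4 b=47/340 c=3711/1360 d=-625/544
  seg 2: a=-2 b=-1859/680 c=-354/85 d=2651/680
  seg 3: a=-5 b=43/68 c=5121/680 d=-909/340
  seg 4: a=5 b=-451/340 c=-5787/680 d=1929/680
S(3) = -6207/2720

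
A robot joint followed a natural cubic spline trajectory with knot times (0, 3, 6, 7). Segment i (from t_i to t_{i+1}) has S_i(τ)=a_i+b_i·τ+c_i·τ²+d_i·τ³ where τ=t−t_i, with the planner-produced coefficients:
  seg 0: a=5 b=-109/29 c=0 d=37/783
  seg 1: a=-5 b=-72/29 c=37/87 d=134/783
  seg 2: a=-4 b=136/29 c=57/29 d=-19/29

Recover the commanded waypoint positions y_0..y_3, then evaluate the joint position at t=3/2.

y_0 = S_0(0) = a_0 = 5
y_1 = S_1(0) = a_1 = -5
y_2 = S_2(0) = a_2 = -4
y_3 = S_2(1) = 2
t_q=3/2 is in segment 0 (τ=3/2); S_0(τ)=-111/232

y_0=5 y_1=-5 y_2=-4 y_3=2
S(3/2) = -111/232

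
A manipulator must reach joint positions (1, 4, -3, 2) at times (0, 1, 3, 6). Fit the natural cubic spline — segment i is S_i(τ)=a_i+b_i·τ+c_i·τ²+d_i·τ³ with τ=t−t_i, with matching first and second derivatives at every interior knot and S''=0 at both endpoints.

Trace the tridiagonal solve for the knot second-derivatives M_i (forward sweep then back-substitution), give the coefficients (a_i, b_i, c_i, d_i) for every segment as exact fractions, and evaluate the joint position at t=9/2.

  seg 0: a=1 b=365/84 c=0 d=-113/84
  seg 1: a=4 b=13/42 c=-113/28 d=179/168
  seg 2: a=-3 b=-64/21 c=33/14 d=-11/42
S(9/2) = -353/112

Δ: Δ0=3, Δ1=-7/2, Δ2=5/3
row 1: diag=6, rhs=-39; c'=1/3, d'=-13/2
row 2: denom=10−2·1/3=28/3; d'=(31−2·-13/2)/(28/3)=33/7
back: M2=33/7
back: M1=-13/2−1/3·33/7=-113/14
M: M0=0, M1=-113/14, M2=33/7, M3=0
seg 0: a=1, c=M0/2=0, d=(M1−M0)/(6·1)=-113/84, b=Δ0−h0·(2M0+M1)/6=365/84
seg 1: a=4, c=M1/2=-113/28, d=(M2−M1)/(6·2)=179/168, b=Δ1−h1·(2M1+M2)/6=13/42
seg 2: a=-3, c=M2/2=33/14, d=(M3−M2)/(6·3)=-11/42, b=Δ2−h2·(2M2+M3)/6=-64/21
t_q=9/2 → seg 2, τ=3/2; S=-3+-64/21·τ+33/14·τ²+-11/42·τ³=-353/112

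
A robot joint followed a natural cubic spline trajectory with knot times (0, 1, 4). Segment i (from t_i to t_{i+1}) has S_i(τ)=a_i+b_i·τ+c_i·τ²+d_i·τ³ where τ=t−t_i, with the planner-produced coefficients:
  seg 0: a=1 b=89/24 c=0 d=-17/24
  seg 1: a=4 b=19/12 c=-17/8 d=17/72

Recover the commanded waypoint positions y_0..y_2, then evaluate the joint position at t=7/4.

y_0=1 y_1=4 y_2=-4
S(7/4) = 2095/512

y_0 = S_0(0) = a_0 = 1
y_1 = S_1(0) = a_1 = 4
y_2 = S_1(3) = -4
t_q=7/4 is in segment 1 (τ=3/4); S_1(τ)=2095/512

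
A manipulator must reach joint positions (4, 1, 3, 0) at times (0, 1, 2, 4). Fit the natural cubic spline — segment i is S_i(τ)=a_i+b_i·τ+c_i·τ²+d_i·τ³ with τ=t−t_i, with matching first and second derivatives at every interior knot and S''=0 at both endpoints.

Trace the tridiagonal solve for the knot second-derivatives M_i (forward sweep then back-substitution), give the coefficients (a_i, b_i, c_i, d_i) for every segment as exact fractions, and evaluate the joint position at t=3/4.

  seg 0: a=4 b=-205/46 c=0 d=67/46
  seg 1: a=1 b=-2/23 c=201/46 d=-105/46
  seg 2: a=3 b=83/46 c=-57/23 d=19/46
S(3/4) = 3745/2944

Δ: Δ0=-3, Δ1=2, Δ2=-3/2
row 1: diag=4, rhs=30; c'=1/4, d'=15/2
row 2: denom=6−1·1/4=23/4; d'=(-21−1·15/2)/(23/4)=-114/23
back: M2=-114/23
back: M1=15/2−1/4·-114/23=201/23
M: M0=0, M1=201/23, M2=-114/23, M3=0
seg 0: a=4, c=M0/2=0, d=(M1−M0)/(6·1)=67/46, b=Δ0−h0·(2M0+M1)/6=-205/46
seg 1: a=1, c=M1/2=201/46, d=(M2−M1)/(6·1)=-105/46, b=Δ1−h1·(2M1+M2)/6=-2/23
seg 2: a=3, c=M2/2=-57/23, d=(M3−M2)/(6·2)=19/46, b=Δ2−h2·(2M2+M3)/6=83/46
t_q=3/4 → seg 0, τ=3/4; S=4+-205/46·τ+0·τ²+67/46·τ³=3745/2944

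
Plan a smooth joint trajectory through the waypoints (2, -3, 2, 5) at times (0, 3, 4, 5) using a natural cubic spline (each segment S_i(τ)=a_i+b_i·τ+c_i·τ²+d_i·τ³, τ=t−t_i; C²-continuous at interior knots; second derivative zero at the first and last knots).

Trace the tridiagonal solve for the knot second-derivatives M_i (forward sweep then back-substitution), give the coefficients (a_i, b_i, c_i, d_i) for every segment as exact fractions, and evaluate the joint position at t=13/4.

Δ: Δ0=-5/3, Δ1=5, Δ2=3
row 1: diag=8, rhs=40; c'=1/8, d'=5
row 2: denom=4−1·1/8=31/8; d'=(-12−1·5)/(31/8)=-136/31
back: M2=-136/31
back: M1=5−1/8·-136/31=172/31
M: M0=0, M1=172/31, M2=-136/31, M3=0
seg 0: a=2, c=M0/2=0, d=(M1−M0)/(6·3)=86/279, b=Δ0−h0·(2M0+M1)/6=-413/93
seg 1: a=-3, c=M1/2=86/31, d=(M2−M1)/(6·1)=-154/93, b=Δ1−h1·(2M1+M2)/6=361/93
seg 2: a=2, c=M2/2=-68/31, d=(M3−M2)/(6·1)=68/93, b=Δ2−h2·(2M2+M3)/6=415/93
t_q=13/4 → seg 1, τ=1/4; S=-3+361/93·τ+86/31·τ²+-154/93·τ³=-1867/992

  seg 0: a=2 b=-413/93 c=0 d=86/279
  seg 1: a=-3 b=361/93 c=86/31 d=-154/93
  seg 2: a=2 b=415/93 c=-68/31 d=68/93
S(13/4) = -1867/992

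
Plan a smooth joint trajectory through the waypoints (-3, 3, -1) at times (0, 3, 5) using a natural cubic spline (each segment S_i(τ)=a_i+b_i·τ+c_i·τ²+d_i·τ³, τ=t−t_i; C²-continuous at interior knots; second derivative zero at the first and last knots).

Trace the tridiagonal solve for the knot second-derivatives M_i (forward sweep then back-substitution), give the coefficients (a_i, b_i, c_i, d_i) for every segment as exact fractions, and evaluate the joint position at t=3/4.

Δ: Δ0=2, Δ1=-2
row 1: diag=10, rhs=-24; c'=1/5, d'=-12/5
back: M1=-12/5
M: M0=0, M1=-12/5, M2=0
seg 0: a=-3, c=M0/2=0, d=(M1−M0)/(6·3)=-2/15, b=Δ0−h0·(2M0+M1)/6=16/5
seg 1: a=3, c=M1/2=-6/5, d=(M2−M1)/(6·2)=1/5, b=Δ1−h1·(2M1+M2)/6=-2/5
t_q=3/4 → seg 0, τ=3/4; S=-3+16/5·τ+0·τ²+-2/15·τ³=-21/32

  seg 0: a=-3 b=16/5 c=0 d=-2/15
  seg 1: a=3 b=-2/5 c=-6/5 d=1/5
S(3/4) = -21/32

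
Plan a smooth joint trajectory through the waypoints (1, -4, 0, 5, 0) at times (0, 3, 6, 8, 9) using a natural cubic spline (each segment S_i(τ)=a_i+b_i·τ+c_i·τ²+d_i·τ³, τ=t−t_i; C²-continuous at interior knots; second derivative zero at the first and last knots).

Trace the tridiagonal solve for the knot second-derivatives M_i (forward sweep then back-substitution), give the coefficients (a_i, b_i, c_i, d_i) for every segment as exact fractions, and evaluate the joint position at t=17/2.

  seg 0: a=1 b=-668/309 c=0 d=17/309
  seg 1: a=-4 b=-209/309 c=51/103 d=6/103
  seg 2: a=0 b=1195/309 c=105/103 d=-2105/2472
  seg 3: a=5 b=-1405/618 c=-1685/412 d=1685/1236
S(17/2) = 9925/3296

Δ: Δ0=-5/3, Δ1=4/3, Δ2=5/2, Δ3=-5
row 1: diag=12, rhs=18; c'=1/4, d'=3/2
row 2: denom=10−3·1/4=37/4; d'=(7−3·3/2)/(37/4)=10/37
row 3: denom=6−2·8/37=206/37; d'=(-45−2·10/37)/(206/37)=-1685/206
back: M3=-1685/206
back: M2=10/37−8/37·-1685/206=210/103
back: M1=3/2−1/4·210/103=102/103
M: M0=0, M1=102/103, M2=210/103, M3=-1685/206, M4=0
seg 0: a=1, c=M0/2=0, d=(M1−M0)/(6·3)=17/309, b=Δ0−h0·(2M0+M1)/6=-668/309
seg 1: a=-4, c=M1/2=51/103, d=(M2−M1)/(6·3)=6/103, b=Δ1−h1·(2M1+M2)/6=-209/309
seg 2: a=0, c=M2/2=105/103, d=(M3−M2)/(6·2)=-2105/2472, b=Δ2−h2·(2M2+M3)/6=1195/309
seg 3: a=5, c=M3/2=-1685/412, d=(M4−M3)/(6·1)=1685/1236, b=Δ3−h3·(2M3+M4)/6=-1405/618
t_q=17/2 → seg 3, τ=1/2; S=5+-1405/618·τ+-1685/412·τ²+1685/1236·τ³=9925/3296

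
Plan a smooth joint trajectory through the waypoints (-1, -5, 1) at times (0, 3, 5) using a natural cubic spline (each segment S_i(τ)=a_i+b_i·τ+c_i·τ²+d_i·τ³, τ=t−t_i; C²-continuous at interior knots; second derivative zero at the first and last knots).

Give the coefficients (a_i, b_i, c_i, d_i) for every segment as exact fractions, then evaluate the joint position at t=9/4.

  seg 0: a=-1 b=-79/30 c=0 d=13/90
  seg 1: a=-5 b=19/15 c=13/10 d=-13/60
S(9/4) = -3379/640

Δ: Δ0=-4/3, Δ1=3
row 1: diag=10, rhs=26; c'=1/5, d'=13/5
back: M1=13/5
M: M0=0, M1=13/5, M2=0
seg 0: a=-1, c=M0/2=0, d=(M1−M0)/(6·3)=13/90, b=Δ0−h0·(2M0+M1)/6=-79/30
seg 1: a=-5, c=M1/2=13/10, d=(M2−M1)/(6·2)=-13/60, b=Δ1−h1·(2M1+M2)/6=19/15
t_q=9/4 → seg 0, τ=9/4; S=-1+-79/30·τ+0·τ²+13/90·τ³=-3379/640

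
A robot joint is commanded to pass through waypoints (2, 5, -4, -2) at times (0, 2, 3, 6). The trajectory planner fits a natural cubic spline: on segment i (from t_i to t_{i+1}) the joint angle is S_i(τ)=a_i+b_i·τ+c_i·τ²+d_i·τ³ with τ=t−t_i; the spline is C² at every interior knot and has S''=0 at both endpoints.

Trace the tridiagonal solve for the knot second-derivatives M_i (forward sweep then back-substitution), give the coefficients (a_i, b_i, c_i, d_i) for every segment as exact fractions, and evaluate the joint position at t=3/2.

Δ: Δ0=3/2, Δ1=-9, Δ2=2/3
row 1: diag=6, rhs=-63; c'=1/6, d'=-21/2
row 2: denom=8−1·1/6=47/6; d'=(58−1·-21/2)/(47/6)=411/47
back: M2=411/47
back: M1=-21/2−1/6·411/47=-562/47
M: M0=0, M1=-562/47, M2=411/47, M3=0
seg 0: a=2, c=M0/2=0, d=(M1−M0)/(6·2)=-281/282, b=Δ0−h0·(2M0+M1)/6=1547/282
seg 1: a=5, c=M1/2=-281/47, d=(M2−M1)/(6·1)=973/282, b=Δ1−h1·(2M1+M2)/6=-1825/282
seg 2: a=-4, c=M2/2=411/94, d=(M3−M2)/(6·3)=-137/282, b=Δ2−h2·(2M2+M3)/6=-1139/141
t_q=3/2 → seg 0, τ=3/2; S=2+1547/282·τ+0·τ²+-281/282·τ³=5163/752

  seg 0: a=2 b=1547/282 c=0 d=-281/282
  seg 1: a=5 b=-1825/282 c=-281/47 d=973/282
  seg 2: a=-4 b=-1139/141 c=411/94 d=-137/282
S(3/2) = 5163/752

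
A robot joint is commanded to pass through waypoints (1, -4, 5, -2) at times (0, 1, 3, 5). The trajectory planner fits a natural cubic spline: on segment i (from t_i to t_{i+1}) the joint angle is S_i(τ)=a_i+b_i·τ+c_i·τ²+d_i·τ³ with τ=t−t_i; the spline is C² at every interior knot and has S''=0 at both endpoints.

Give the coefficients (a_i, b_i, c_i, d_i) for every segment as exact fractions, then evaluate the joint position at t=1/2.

Δ: Δ0=-5, Δ1=9/2, Δ2=-7/2
row 1: diag=6, rhs=57; c'=1/3, d'=19/2
row 2: denom=8−2·1/3=22/3; d'=(-48−2·19/2)/(22/3)=-201/22
back: M2=-201/22
back: M1=19/2−1/3·-201/22=138/11
M: M0=0, M1=138/11, M2=-201/22, M3=0
seg 0: a=1, c=M0/2=0, d=(M1−M0)/(6·1)=23/11, b=Δ0−h0·(2M0+M1)/6=-78/11
seg 1: a=-4, c=M1/2=69/11, d=(M2−M1)/(6·2)=-159/88, b=Δ1−h1·(2M1+M2)/6=-9/11
seg 2: a=5, c=M2/2=-201/44, d=(M3−M2)/(6·2)=67/88, b=Δ2−h2·(2M2+M3)/6=57/22
t_q=1/2 → seg 0, τ=1/2; S=1+-78/11·τ+0·τ²+23/11·τ³=-201/88

  seg 0: a=1 b=-78/11 c=0 d=23/11
  seg 1: a=-4 b=-9/11 c=69/11 d=-159/88
  seg 2: a=5 b=57/22 c=-201/44 d=67/88
S(1/2) = -201/88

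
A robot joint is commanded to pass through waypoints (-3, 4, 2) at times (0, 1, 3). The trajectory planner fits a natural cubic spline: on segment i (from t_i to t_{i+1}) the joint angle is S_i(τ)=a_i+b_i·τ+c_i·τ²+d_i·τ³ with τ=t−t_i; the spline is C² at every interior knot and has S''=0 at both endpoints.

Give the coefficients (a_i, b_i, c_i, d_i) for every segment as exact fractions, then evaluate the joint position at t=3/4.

  seg 0: a=-3 b=25/3 c=0 d=-4/3
  seg 1: a=4 b=13/3 c=-4 d=2/3
S(3/4) = 43/16

Δ: Δ0=7, Δ1=-1
row 1: diag=6, rhs=-48; c'=1/3, d'=-8
back: M1=-8
M: M0=0, M1=-8, M2=0
seg 0: a=-3, c=M0/2=0, d=(M1−M0)/(6·1)=-4/3, b=Δ0−h0·(2M0+M1)/6=25/3
seg 1: a=4, c=M1/2=-4, d=(M2−M1)/(6·2)=2/3, b=Δ1−h1·(2M1+M2)/6=13/3
t_q=3/4 → seg 0, τ=3/4; S=-3+25/3·τ+0·τ²+-4/3·τ³=43/16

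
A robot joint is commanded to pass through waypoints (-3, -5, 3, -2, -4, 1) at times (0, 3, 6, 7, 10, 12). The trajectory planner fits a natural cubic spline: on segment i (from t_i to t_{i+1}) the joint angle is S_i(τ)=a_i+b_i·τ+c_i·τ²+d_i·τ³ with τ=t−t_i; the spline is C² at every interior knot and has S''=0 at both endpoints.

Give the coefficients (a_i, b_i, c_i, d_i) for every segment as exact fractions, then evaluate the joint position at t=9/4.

Δ: Δ0=-2/3, Δ1=8/3, Δ2=-5, Δ3=-2/3, Δ4=5/2
row 1: diag=12, rhs=20; c'=1/4, d'=5/3
row 2: denom=8−3·1/4=29/4; d'=(-46−3·5/3)/(29/4)=-204/29
row 3: denom=8−1·4/29=228/29; d'=(26−1·-204/29)/(228/29)=479/114
row 4: denom=10−3·29/76=673/76; d'=(19−3·479/114)/(673/76)=486/673
back: M4=486/673
back: M3=479/114−29/76·486/673=7927/2019
back: M2=-204/29−4/29·7927/2019=-15296/2019
back: M1=5/3−1/4·-15296/2019=7189/2019
M: M0=0, M1=7189/2019, M2=-15296/2019, M3=7927/2019, M4=486/673, M5=0
seg 0: a=-3, c=M0/2=0, d=(M1−M0)/(6·3)=7189/36342, b=Δ0−h0·(2M0+M1)/6=-9881/4038
seg 1: a=-5, c=M1/2=7189/4038, d=(M2−M1)/(6·3)=-7495/12114, b=Δ1−h1·(2M1+M2)/6=5843/2019
seg 2: a=3, c=M2/2=-7648/2019, d=(M3−M2)/(6·1)=7741/4038, b=Δ2−h2·(2M2+M3)/6=-12635/4038
seg 3: a=-2, c=M3/2=7927/4038, d=(M4−M3)/(6·3)=-6469/36342, b=Δ3−h3·(2M3+M4)/6=-3334/673
seg 4: a=-4, c=M4/2=243/673, d=(M5−M4)/(6·2)=-81/1346, b=Δ4−h4·(2M4+M5)/6=2717/1346
t_q=9/4 → seg 0, τ=9/4; S=-3+-9881/4038·τ+0·τ²+7189/36342·τ³=-538617/86144

  seg 0: a=-3 b=-9881/4038 c=0 d=7189/36342
  seg 1: a=-5 b=5843/2019 c=7189/4038 d=-7495/12114
  seg 2: a=3 b=-12635/4038 c=-7648/2019 d=7741/4038
  seg 3: a=-2 b=-3334/673 c=7927/4038 d=-6469/36342
  seg 4: a=-4 b=2717/1346 c=243/673 d=-81/1346
S(9/4) = -538617/86144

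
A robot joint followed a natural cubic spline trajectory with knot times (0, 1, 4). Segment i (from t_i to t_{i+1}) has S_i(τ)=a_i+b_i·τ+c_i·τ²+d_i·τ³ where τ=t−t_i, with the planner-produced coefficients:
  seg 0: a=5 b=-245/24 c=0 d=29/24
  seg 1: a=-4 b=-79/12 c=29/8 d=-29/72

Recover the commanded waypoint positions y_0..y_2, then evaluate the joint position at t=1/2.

y_0=5 y_1=-4 y_2=-2
S(1/2) = 3/64

y_0 = S_0(0) = a_0 = 5
y_1 = S_1(0) = a_1 = -4
y_2 = S_1(3) = -2
t_q=1/2 is in segment 0 (τ=1/2); S_0(τ)=3/64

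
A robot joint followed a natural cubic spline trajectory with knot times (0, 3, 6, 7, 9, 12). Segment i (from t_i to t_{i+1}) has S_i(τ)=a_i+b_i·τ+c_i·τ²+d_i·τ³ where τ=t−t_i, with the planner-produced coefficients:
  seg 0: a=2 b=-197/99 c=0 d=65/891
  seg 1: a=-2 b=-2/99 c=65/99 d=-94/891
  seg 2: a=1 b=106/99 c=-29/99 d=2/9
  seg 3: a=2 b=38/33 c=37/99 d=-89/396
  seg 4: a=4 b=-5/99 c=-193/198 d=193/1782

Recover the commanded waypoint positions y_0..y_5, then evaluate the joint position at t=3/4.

y_0=2 y_1=-2 y_2=1 y_3=2 y_4=4 y_5=-2
S(3/4) = 379/704

y_0 = S_0(0) = a_0 = 2
y_1 = S_1(0) = a_1 = -2
y_2 = S_2(0) = a_2 = 1
y_3 = S_3(0) = a_3 = 2
y_4 = S_4(0) = a_4 = 4
y_5 = S_4(3) = -2
t_q=3/4 is in segment 0 (τ=3/4); S_0(τ)=379/704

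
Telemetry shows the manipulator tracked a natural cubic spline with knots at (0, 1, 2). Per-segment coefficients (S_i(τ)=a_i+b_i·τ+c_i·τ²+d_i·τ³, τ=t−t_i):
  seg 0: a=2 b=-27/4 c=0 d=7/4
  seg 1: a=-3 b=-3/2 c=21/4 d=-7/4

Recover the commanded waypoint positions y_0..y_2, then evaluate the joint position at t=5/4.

y_0 = S_0(0) = a_0 = 2
y_1 = S_1(0) = a_1 = -3
y_2 = S_1(1) = -1
t_q=5/4 is in segment 1 (τ=1/4); S_1(τ)=-787/256

y_0=2 y_1=-3 y_2=-1
S(5/4) = -787/256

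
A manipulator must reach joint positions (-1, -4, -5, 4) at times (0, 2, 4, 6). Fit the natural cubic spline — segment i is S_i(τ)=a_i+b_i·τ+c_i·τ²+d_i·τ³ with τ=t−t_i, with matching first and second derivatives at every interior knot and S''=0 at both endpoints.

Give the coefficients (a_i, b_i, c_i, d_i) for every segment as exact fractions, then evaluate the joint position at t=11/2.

  seg 0: a=-1 b=-43/30 c=0 d=-1/60
  seg 1: a=-4 b=-49/30 c=-1/10 d=1/3
  seg 2: a=-5 b=59/30 c=19/10 d=-19/60
S(11/2) = 37/32

Δ: Δ0=-3/2, Δ1=-1/2, Δ2=9/2
row 1: diag=8, rhs=6; c'=1/4, d'=3/4
row 2: denom=8−2·1/4=15/2; d'=(30−2·3/4)/(15/2)=19/5
back: M2=19/5
back: M1=3/4−1/4·19/5=-1/5
M: M0=0, M1=-1/5, M2=19/5, M3=0
seg 0: a=-1, c=M0/2=0, d=(M1−M0)/(6·2)=-1/60, b=Δ0−h0·(2M0+M1)/6=-43/30
seg 1: a=-4, c=M1/2=-1/10, d=(M2−M1)/(6·2)=1/3, b=Δ1−h1·(2M1+M2)/6=-49/30
seg 2: a=-5, c=M2/2=19/10, d=(M3−M2)/(6·2)=-19/60, b=Δ2−h2·(2M2+M3)/6=59/30
t_q=11/2 → seg 2, τ=3/2; S=-5+59/30·τ+19/10·τ²+-19/60·τ³=37/32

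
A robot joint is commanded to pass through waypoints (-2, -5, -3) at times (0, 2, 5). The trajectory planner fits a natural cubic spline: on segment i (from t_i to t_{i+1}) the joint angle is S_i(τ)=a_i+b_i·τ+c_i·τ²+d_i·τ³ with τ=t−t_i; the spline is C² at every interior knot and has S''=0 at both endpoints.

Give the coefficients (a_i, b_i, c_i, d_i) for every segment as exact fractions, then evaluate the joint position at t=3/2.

Δ: Δ0=-3/2, Δ1=2/3
row 1: diag=10, rhs=13; c'=3/10, d'=13/10
back: M1=13/10
M: M0=0, M1=13/10, M2=0
seg 0: a=-2, c=M0/2=0, d=(M1−M0)/(6·2)=13/120, b=Δ0−h0·(2M0+M1)/6=-29/15
seg 1: a=-5, c=M1/2=13/20, d=(M2−M1)/(6·3)=-13/180, b=Δ1−h1·(2M1+M2)/6=-19/30
t_q=3/2 → seg 0, τ=3/2; S=-2+-29/15·τ+0·τ²+13/120·τ³=-1451/320

  seg 0: a=-2 b=-29/15 c=0 d=13/120
  seg 1: a=-5 b=-19/30 c=13/20 d=-13/180
S(3/2) = -1451/320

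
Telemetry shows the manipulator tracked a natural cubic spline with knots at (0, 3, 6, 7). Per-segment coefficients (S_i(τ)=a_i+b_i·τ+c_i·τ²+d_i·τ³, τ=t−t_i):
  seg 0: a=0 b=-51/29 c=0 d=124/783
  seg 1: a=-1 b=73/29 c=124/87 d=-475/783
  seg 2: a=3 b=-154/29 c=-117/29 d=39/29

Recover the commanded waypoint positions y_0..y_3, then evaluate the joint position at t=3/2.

y_0=0 y_1=-1 y_2=3 y_3=-5
S(3/2) = -61/29

y_0 = S_0(0) = a_0 = 0
y_1 = S_1(0) = a_1 = -1
y_2 = S_2(0) = a_2 = 3
y_3 = S_2(1) = -5
t_q=3/2 is in segment 0 (τ=3/2); S_0(τ)=-61/29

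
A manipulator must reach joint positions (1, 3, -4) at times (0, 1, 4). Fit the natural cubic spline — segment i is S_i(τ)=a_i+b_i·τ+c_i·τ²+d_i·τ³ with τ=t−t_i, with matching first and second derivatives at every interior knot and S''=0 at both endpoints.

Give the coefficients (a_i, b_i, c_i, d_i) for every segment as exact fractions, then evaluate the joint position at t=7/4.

Δ: Δ0=2, Δ1=-7/3
row 1: diag=8, rhs=-26; c'=3/8, d'=-13/4
back: M1=-13/4
M: M0=0, M1=-13/4, M2=0
seg 0: a=1, c=M0/2=0, d=(M1−M0)/(6·1)=-13/24, b=Δ0−h0·(2M0+M1)/6=61/24
seg 1: a=3, c=M1/2=-13/8, d=(M2−M1)/(6·3)=13/72, b=Δ1−h1·(2M1+M2)/6=11/12
t_q=7/4 → seg 1, τ=3/4; S=3+11/12·τ+-13/8·τ²+13/72·τ³=1459/512

  seg 0: a=1 b=61/24 c=0 d=-13/24
  seg 1: a=3 b=11/12 c=-13/8 d=13/72
S(7/4) = 1459/512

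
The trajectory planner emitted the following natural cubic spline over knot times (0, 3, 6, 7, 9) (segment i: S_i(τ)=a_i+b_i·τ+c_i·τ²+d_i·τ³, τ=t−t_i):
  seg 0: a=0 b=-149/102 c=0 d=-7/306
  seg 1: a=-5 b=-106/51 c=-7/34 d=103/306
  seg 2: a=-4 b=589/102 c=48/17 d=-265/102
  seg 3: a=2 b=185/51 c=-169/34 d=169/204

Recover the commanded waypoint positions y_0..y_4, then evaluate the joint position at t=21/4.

y_0 = S_0(0) = a_0 = 0
y_1 = S_1(0) = a_1 = -5
y_2 = S_2(0) = a_2 = -4
y_3 = S_3(0) = a_3 = 2
y_4 = S_3(2) = -4
t_q=21/4 is in segment 1 (τ=9/4); S_1(τ)=-14981/2176

y_0=0 y_1=-5 y_2=-4 y_3=2 y_4=-4
S(21/4) = -14981/2176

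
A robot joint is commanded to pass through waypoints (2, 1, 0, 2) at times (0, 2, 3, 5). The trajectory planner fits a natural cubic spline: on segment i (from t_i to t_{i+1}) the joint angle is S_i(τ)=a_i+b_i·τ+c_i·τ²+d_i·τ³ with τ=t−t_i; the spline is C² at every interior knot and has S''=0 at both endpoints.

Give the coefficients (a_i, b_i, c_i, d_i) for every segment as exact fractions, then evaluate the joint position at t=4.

Δ: Δ0=-1/2, Δ1=-1, Δ2=1
row 1: diag=6, rhs=-3; c'=1/6, d'=-1/2
row 2: denom=6−1·1/6=35/6; d'=(12−1·-1/2)/(35/6)=15/7
back: M2=15/7
back: M1=-1/2−1/6·15/7=-6/7
M: M0=0, M1=-6/7, M2=15/7, M3=0
seg 0: a=2, c=M0/2=0, d=(M1−M0)/(6·2)=-1/14, b=Δ0−h0·(2M0+M1)/6=-3/14
seg 1: a=1, c=M1/2=-3/7, d=(M2−M1)/(6·1)=1/2, b=Δ1−h1·(2M1+M2)/6=-15/14
seg 2: a=0, c=M2/2=15/14, d=(M3−M2)/(6·2)=-5/28, b=Δ2−h2·(2M2+M3)/6=-3/7
t_q=4 → seg 2, τ=1; S=0+-3/7·τ+15/14·τ²+-5/28·τ³=13/28

  seg 0: a=2 b=-3/14 c=0 d=-1/14
  seg 1: a=1 b=-15/14 c=-3/7 d=1/2
  seg 2: a=0 b=-3/7 c=15/14 d=-5/28
S(4) = 13/28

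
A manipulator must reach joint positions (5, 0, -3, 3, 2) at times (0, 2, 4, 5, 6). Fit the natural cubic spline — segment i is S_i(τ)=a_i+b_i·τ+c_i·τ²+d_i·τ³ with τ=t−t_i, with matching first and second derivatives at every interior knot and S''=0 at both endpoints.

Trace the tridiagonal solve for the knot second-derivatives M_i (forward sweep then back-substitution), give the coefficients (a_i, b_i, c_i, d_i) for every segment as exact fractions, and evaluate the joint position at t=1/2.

  seg 0: a=5 b=-53/28 c=0 d=-17/112
  seg 1: a=0 b=-26/7 c=-51/56 d=113/112
  seg 2: a=-3 b=19/4 c=36/7 d=-109/28
  seg 3: a=3 b=47/14 c=-183/28 d=61/28
S(1/2) = 3615/896

Δ: Δ0=-5/2, Δ1=-3/2, Δ2=6, Δ3=-1
row 1: diag=8, rhs=6; c'=1/4, d'=3/4
row 2: denom=6−2·1/4=11/2; d'=(45−2·3/4)/(11/2)=87/11
row 3: denom=4−1·2/11=42/11; d'=(-42−1·87/11)/(42/11)=-183/14
back: M3=-183/14
back: M2=87/11−2/11·-183/14=72/7
back: M1=3/4−1/4·72/7=-51/28
M: M0=0, M1=-51/28, M2=72/7, M3=-183/14, M4=0
seg 0: a=5, c=M0/2=0, d=(M1−M0)/(6·2)=-17/112, b=Δ0−h0·(2M0+M1)/6=-53/28
seg 1: a=0, c=M1/2=-51/56, d=(M2−M1)/(6·2)=113/112, b=Δ1−h1·(2M1+M2)/6=-26/7
seg 2: a=-3, c=M2/2=36/7, d=(M3−M2)/(6·1)=-109/28, b=Δ2−h2·(2M2+M3)/6=19/4
seg 3: a=3, c=M3/2=-183/28, d=(M4−M3)/(6·1)=61/28, b=Δ3−h3·(2M3+M4)/6=47/14
t_q=1/2 → seg 0, τ=1/2; S=5+-53/28·τ+0·τ²+-17/112·τ³=3615/896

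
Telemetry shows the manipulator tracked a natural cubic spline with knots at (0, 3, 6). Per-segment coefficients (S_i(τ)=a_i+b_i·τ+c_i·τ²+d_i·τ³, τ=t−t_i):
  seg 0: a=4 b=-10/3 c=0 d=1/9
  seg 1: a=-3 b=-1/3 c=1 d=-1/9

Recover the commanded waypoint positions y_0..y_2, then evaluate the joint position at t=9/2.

y_0 = S_0(0) = a_0 = 4
y_1 = S_1(0) = a_1 = -3
y_2 = S_1(3) = 2
t_q=9/2 is in segment 1 (τ=3/2); S_1(τ)=-13/8

y_0=4 y_1=-3 y_2=2
S(9/2) = -13/8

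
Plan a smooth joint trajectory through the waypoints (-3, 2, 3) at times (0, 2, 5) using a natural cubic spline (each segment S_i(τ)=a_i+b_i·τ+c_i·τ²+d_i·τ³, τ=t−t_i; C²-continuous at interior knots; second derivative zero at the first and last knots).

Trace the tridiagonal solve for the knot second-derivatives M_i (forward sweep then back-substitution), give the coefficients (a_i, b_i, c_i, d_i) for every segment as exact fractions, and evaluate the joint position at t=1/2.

Δ: Δ0=5/2, Δ1=1/3
row 1: diag=10, rhs=-13; c'=3/10, d'=-13/10
back: M1=-13/10
M: M0=0, M1=-13/10, M2=0
seg 0: a=-3, c=M0/2=0, d=(M1−M0)/(6·2)=-13/120, b=Δ0−h0·(2M0+M1)/6=44/15
seg 1: a=2, c=M1/2=-13/20, d=(M2−M1)/(6·3)=13/180, b=Δ1−h1·(2M1+M2)/6=49/30
t_q=1/2 → seg 0, τ=1/2; S=-3+44/15·τ+0·τ²+-13/120·τ³=-99/64

  seg 0: a=-3 b=44/15 c=0 d=-13/120
  seg 1: a=2 b=49/30 c=-13/20 d=13/180
S(1/2) = -99/64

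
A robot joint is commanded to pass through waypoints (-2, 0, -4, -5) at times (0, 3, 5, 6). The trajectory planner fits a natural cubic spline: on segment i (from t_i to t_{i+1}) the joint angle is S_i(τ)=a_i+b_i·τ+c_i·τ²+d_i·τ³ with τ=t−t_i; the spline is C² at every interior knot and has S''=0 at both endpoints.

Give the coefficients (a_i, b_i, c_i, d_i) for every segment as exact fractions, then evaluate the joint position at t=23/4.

Δ: Δ0=2/3, Δ1=-2, Δ2=-1
row 1: diag=10, rhs=-16; c'=1/5, d'=-8/5
row 2: denom=6−2·1/5=28/5; d'=(6−2·-8/5)/(28/5)=23/14
back: M2=23/14
back: M1=-8/5−1/5·23/14=-27/14
M: M0=0, M1=-27/14, M2=23/14, M3=0
seg 0: a=-2, c=M0/2=0, d=(M1−M0)/(6·3)=-3/28, b=Δ0−h0·(2M0+M1)/6=137/84
seg 1: a=0, c=M1/2=-27/28, d=(M2−M1)/(6·2)=25/84, b=Δ1−h1·(2M1+M2)/6=-53/42
seg 2: a=-4, c=M2/2=23/28, d=(M3−M2)/(6·1)=-23/84, b=Δ2−h2·(2M2+M3)/6=-65/42
t_q=23/4 → seg 2, τ=3/4; S=-4+-65/42·τ+23/28·τ²+-23/84·τ³=-8627/1792

  seg 0: a=-2 b=137/84 c=0 d=-3/28
  seg 1: a=0 b=-53/42 c=-27/28 d=25/84
  seg 2: a=-4 b=-65/42 c=23/28 d=-23/84
S(23/4) = -8627/1792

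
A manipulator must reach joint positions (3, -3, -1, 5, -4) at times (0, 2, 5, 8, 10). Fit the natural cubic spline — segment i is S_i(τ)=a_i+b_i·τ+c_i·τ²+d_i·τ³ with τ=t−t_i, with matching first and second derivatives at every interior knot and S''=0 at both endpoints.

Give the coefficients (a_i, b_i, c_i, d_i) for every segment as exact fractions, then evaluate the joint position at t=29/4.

Δ: Δ0=-3, Δ1=2/3, Δ2=2, Δ3=-9/2
row 1: diag=10, rhs=22; c'=3/10, d'=11/5
row 2: denom=12−3·3/10=111/10; d'=(8−3·11/5)/(111/10)=14/111
row 3: denom=10−3·10/37=340/37; d'=(-39−3·14/111)/(340/37)=-1457/340
back: M3=-1457/340
back: M2=14/111−10/37·-1457/340=131/102
back: M1=11/5−3/10·131/102=617/340
M: M0=0, M1=617/340, M2=131/102, M3=-1457/340, M4=0
seg 0: a=3, c=M0/2=0, d=(M1−M0)/(6·2)=617/4080, b=Δ0−h0·(2M0+M1)/6=-3677/1020
seg 1: a=-3, c=M1/2=617/680, d=(M2−M1)/(6·3)=-541/18360, b=Δ1−h1·(2M1+M2)/6=-913/510
seg 2: a=-1, c=M2/2=131/204, d=(M3−M2)/(6·3)=-5681/18360, b=Δ2−h2·(2M2+M3)/6=343/120
seg 3: a=5, c=M3/2=-1457/680, d=(M4−M3)/(6·2)=1457/4080, b=Δ3−h3·(2M3+M4)/6=-419/255
t_q=29/4 → seg 2, τ=9/4; S=-1+343/120·τ+131/204·τ²+-5681/18360·τ³=224461/43520

  seg 0: a=3 b=-3677/1020 c=0 d=617/4080
  seg 1: a=-3 b=-913/510 c=617/680 d=-541/18360
  seg 2: a=-1 b=343/120 c=131/204 d=-5681/18360
  seg 3: a=5 b=-419/255 c=-1457/680 d=1457/4080
S(29/4) = 224461/43520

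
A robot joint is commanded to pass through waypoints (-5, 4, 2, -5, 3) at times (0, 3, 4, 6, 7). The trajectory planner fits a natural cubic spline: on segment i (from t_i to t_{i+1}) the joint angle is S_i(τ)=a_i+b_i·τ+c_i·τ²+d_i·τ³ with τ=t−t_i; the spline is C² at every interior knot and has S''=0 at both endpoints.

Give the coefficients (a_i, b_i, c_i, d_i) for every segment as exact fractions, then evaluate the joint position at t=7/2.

Δ: Δ0=3, Δ1=-2, Δ2=-7/2, Δ3=8
row 1: diag=8, rhs=-30; c'=1/8, d'=-15/4
row 2: denom=6−1·1/8=47/8; d'=(-9−1·-15/4)/(47/8)=-42/47
row 3: denom=6−2·16/47=250/47; d'=(69−2·-42/47)/(250/47)=3327/250
back: M3=3327/250
back: M2=-42/47−16/47·3327/250=-678/125
back: M1=-15/4−1/8·-678/125=-384/125
M: M0=0, M1=-384/125, M2=-678/125, M3=3327/250, M4=0
seg 0: a=-5, c=M0/2=0, d=(M1−M0)/(6·3)=-64/375, b=Δ0−h0·(2M0+M1)/6=567/125
seg 1: a=4, c=M1/2=-192/125, d=(M2−M1)/(6·1)=-49/125, b=Δ1−h1·(2M1+M2)/6=-9/125
seg 2: a=2, c=M2/2=-339/125, d=(M3−M2)/(6·2)=1561/1000, b=Δ2−h2·(2M2+M3)/6=-108/25
seg 3: a=-5, c=M3/2=3327/500, d=(M4−M3)/(6·1)=-1109/500, b=Δ3−h3·(2M3+M4)/6=891/250
t_q=7/2 → seg 1, τ=1/2; S=4+-9/125·τ+-192/125·τ²+-49/125·τ³=3531/1000

  seg 0: a=-5 b=567/125 c=0 d=-64/375
  seg 1: a=4 b=-9/125 c=-192/125 d=-49/125
  seg 2: a=2 b=-108/25 c=-339/125 d=1561/1000
  seg 3: a=-5 b=891/250 c=3327/500 d=-1109/500
S(7/2) = 3531/1000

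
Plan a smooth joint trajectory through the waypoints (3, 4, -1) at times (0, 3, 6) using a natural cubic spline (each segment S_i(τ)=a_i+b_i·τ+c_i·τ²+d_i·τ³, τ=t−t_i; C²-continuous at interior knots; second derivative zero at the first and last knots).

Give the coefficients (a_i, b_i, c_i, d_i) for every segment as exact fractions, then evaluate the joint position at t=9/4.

Δ: Δ0=1/3, Δ1=-5/3
row 1: diag=12, rhs=-12; c'=1/4, d'=-1
back: M1=-1
M: M0=0, M1=-1, M2=0
seg 0: a=3, c=M0/2=0, d=(M1−M0)/(6·3)=-1/18, b=Δ0−h0·(2M0+M1)/6=5/6
seg 1: a=4, c=M1/2=-1/2, d=(M2−M1)/(6·3)=1/18, b=Δ1−h1·(2M1+M2)/6=-2/3
t_q=9/4 → seg 0, τ=9/4; S=3+5/6·τ+0·τ²+-1/18·τ³=543/128

  seg 0: a=3 b=5/6 c=0 d=-1/18
  seg 1: a=4 b=-2/3 c=-1/2 d=1/18
S(9/4) = 543/128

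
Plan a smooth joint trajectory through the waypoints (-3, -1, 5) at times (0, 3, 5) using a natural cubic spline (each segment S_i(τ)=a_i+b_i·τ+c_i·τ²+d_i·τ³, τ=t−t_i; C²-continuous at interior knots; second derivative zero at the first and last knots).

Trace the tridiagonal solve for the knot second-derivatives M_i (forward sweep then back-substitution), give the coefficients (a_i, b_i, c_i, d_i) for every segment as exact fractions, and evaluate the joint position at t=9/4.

  seg 0: a=-3 b=-1/30 c=0 d=7/90
  seg 1: a=-1 b=31/15 c=7/10 d=-7/60
S(9/4) = -1401/640

Δ: Δ0=2/3, Δ1=3
row 1: diag=10, rhs=14; c'=1/5, d'=7/5
back: M1=7/5
M: M0=0, M1=7/5, M2=0
seg 0: a=-3, c=M0/2=0, d=(M1−M0)/(6·3)=7/90, b=Δ0−h0·(2M0+M1)/6=-1/30
seg 1: a=-1, c=M1/2=7/10, d=(M2−M1)/(6·2)=-7/60, b=Δ1−h1·(2M1+M2)/6=31/15
t_q=9/4 → seg 0, τ=9/4; S=-3+-1/30·τ+0·τ²+7/90·τ³=-1401/640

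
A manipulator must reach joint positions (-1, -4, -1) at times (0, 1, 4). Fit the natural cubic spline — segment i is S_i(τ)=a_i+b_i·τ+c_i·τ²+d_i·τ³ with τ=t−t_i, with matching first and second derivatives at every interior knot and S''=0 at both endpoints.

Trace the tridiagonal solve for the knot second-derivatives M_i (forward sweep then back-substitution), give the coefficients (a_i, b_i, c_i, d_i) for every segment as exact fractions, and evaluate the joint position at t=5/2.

Δ: Δ0=-3, Δ1=1
row 1: diag=8, rhs=24; c'=3/8, d'=3
back: M1=3
M: M0=0, M1=3, M2=0
seg 0: a=-1, c=M0/2=0, d=(M1−M0)/(6·1)=1/2, b=Δ0−h0·(2M0+M1)/6=-7/2
seg 1: a=-4, c=M1/2=3/2, d=(M2−M1)/(6·3)=-1/6, b=Δ1−h1·(2M1+M2)/6=-2
t_q=5/2 → seg 1, τ=3/2; S=-4+-2·τ+3/2·τ²+-1/6·τ³=-67/16

  seg 0: a=-1 b=-7/2 c=0 d=1/2
  seg 1: a=-4 b=-2 c=3/2 d=-1/6
S(5/2) = -67/16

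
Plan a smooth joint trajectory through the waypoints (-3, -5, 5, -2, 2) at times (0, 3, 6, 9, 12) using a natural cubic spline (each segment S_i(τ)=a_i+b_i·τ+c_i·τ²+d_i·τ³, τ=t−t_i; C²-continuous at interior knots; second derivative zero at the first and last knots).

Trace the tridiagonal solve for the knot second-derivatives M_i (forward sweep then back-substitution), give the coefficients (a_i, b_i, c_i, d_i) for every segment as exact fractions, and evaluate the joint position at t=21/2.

  seg 0: a=-3 b=-53/24 c=0 d=37/216
  seg 1: a=-5 b=29/12 c=37/24 d=-89/216
  seg 2: a=5 b=13/24 c=-13/6 d=29/72
  seg 3: a=-2 b=-19/12 c=35/24 d=-35/216
S(21/2) = -105/64

Δ: Δ0=-2/3, Δ1=10/3, Δ2=-7/3, Δ3=4/3
row 1: diag=12, rhs=24; c'=1/4, d'=2
row 2: denom=12−3·1/4=45/4; d'=(-34−3·2)/(45/4)=-32/9
row 3: denom=12−3·4/15=56/5; d'=(22−3·-32/9)/(56/5)=35/12
back: M3=35/12
back: M2=-32/9−4/15·35/12=-13/3
back: M1=2−1/4·-13/3=37/12
M: M0=0, M1=37/12, M2=-13/3, M3=35/12, M4=0
seg 0: a=-3, c=M0/2=0, d=(M1−M0)/(6·3)=37/216, b=Δ0−h0·(2M0+M1)/6=-53/24
seg 1: a=-5, c=M1/2=37/24, d=(M2−M1)/(6·3)=-89/216, b=Δ1−h1·(2M1+M2)/6=29/12
seg 2: a=5, c=M2/2=-13/6, d=(M3−M2)/(6·3)=29/72, b=Δ2−h2·(2M2+M3)/6=13/24
seg 3: a=-2, c=M3/2=35/24, d=(M4−M3)/(6·3)=-35/216, b=Δ3−h3·(2M3+M4)/6=-19/12
t_q=21/2 → seg 3, τ=3/2; S=-2+-19/12·τ+35/24·τ²+-35/216·τ³=-105/64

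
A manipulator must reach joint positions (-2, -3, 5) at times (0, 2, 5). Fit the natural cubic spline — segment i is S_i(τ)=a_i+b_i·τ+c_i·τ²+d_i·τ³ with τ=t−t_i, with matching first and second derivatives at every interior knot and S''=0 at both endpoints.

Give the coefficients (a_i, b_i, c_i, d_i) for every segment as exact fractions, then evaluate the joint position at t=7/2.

Δ: Δ0=-1/2, Δ1=8/3
row 1: diag=10, rhs=19; c'=3/10, d'=19/10
back: M1=19/10
M: M0=0, M1=19/10, M2=0
seg 0: a=-2, c=M0/2=0, d=(M1−M0)/(6·2)=19/120, b=Δ0−h0·(2M0+M1)/6=-17/15
seg 1: a=-3, c=M1/2=19/20, d=(M2−M1)/(6·3)=-19/180, b=Δ1−h1·(2M1+M2)/6=23/30
t_q=7/2 → seg 1, τ=3/2; S=-3+23/30·τ+19/20·τ²+-19/180·τ³=-11/160

  seg 0: a=-2 b=-17/15 c=0 d=19/120
  seg 1: a=-3 b=23/30 c=19/20 d=-19/180
S(7/2) = -11/160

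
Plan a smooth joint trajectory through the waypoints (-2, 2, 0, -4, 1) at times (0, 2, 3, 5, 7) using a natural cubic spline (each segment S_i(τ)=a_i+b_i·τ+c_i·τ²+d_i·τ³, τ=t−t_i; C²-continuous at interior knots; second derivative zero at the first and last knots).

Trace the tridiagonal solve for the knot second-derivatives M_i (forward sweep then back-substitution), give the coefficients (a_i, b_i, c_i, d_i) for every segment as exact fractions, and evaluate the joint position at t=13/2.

  seg 0: a=-2 b=423/128 c=0 d=-167/512
  seg 1: a=2 b=-39/64 c=-501/256 d=145/256
  seg 2: a=0 b=-723/256 c=-33/128 d=343/1024
  seg 3: a=-4 b=21/128 c=897/512 d=-299/1024
S(13/2) = -6533/8192

Δ: Δ0=2, Δ1=-2, Δ2=-2, Δ3=5/2
row 1: diag=6, rhs=-24; c'=1/6, d'=-4
row 2: denom=6−1·1/6=35/6; d'=(0−1·-4)/(35/6)=24/35
row 3: denom=8−2·12/35=256/35; d'=(27−2·24/35)/(256/35)=897/256
back: M3=897/256
back: M2=24/35−12/35·897/256=-33/64
back: M1=-4−1/6·-33/64=-501/128
M: M0=0, M1=-501/128, M2=-33/64, M3=897/256, M4=0
seg 0: a=-2, c=M0/2=0, d=(M1−M0)/(6·2)=-167/512, b=Δ0−h0·(2M0+M1)/6=423/128
seg 1: a=2, c=M1/2=-501/256, d=(M2−M1)/(6·1)=145/256, b=Δ1−h1·(2M1+M2)/6=-39/64
seg 2: a=0, c=M2/2=-33/128, d=(M3−M2)/(6·2)=343/1024, b=Δ2−h2·(2M2+M3)/6=-723/256
seg 3: a=-4, c=M3/2=897/512, d=(M4−M3)/(6·2)=-299/1024, b=Δ3−h3·(2M3+M4)/6=21/128
t_q=13/2 → seg 3, τ=3/2; S=-4+21/128·τ+897/512·τ²+-299/1024·τ³=-6533/8192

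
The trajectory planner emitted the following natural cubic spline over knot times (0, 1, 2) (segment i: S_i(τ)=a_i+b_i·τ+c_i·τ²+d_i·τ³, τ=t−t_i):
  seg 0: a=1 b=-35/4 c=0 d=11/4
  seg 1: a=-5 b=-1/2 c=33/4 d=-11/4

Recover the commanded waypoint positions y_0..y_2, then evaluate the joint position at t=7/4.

y_0 = S_0(0) = a_0 = 1
y_1 = S_1(0) = a_1 = -5
y_2 = S_1(1) = 0
t_q=7/4 is in segment 1 (τ=3/4); S_1(τ)=-485/256

y_0=1 y_1=-5 y_2=0
S(7/4) = -485/256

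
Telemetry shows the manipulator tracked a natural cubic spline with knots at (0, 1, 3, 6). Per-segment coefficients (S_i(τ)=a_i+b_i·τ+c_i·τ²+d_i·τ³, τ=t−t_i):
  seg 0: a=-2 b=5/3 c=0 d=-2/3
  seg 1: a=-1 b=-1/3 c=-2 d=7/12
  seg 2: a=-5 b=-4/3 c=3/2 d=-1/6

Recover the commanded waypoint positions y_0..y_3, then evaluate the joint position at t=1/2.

y_0=-2 y_1=-1 y_2=-5 y_3=0
S(1/2) = -5/4

y_0 = S_0(0) = a_0 = -2
y_1 = S_1(0) = a_1 = -1
y_2 = S_2(0) = a_2 = -5
y_3 = S_2(3) = 0
t_q=1/2 is in segment 0 (τ=1/2); S_0(τ)=-5/4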